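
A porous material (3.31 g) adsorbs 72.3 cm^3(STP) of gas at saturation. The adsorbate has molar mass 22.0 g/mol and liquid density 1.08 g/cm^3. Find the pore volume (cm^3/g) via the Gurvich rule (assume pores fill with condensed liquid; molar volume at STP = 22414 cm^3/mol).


Moles adsorbed n = V_ads / 22414 = 72.3 / 22414 = 3.225663e-03 mol
Liquid volume V_liq = n * M / rho_liq = 3.225663e-03 * 22.0 / 1.08 = 0.06571 cm^3
Specific pore volume V_pore = V_liq / m_sample = 0.06571 / 3.31
V_pore = 0.0199 cm^3/g

0.0199


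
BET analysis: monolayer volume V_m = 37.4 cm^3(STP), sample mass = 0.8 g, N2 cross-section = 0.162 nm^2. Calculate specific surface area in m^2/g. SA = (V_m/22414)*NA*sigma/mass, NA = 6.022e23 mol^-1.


Number of moles in monolayer = V_m / 22414 = 37.4 / 22414 = 0.0016686
Number of molecules = moles * NA = 0.0016686 * 6.022e23
SA = molecules * sigma / mass
SA = (37.4 / 22414) * 6.022e23 * 0.162e-18 / 0.8
SA = 203.5 m^2/g

203.5


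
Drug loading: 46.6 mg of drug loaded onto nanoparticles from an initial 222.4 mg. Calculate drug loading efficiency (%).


Drug loading efficiency = (drug loaded / drug initial) * 100
DLE = 46.6 / 222.4 * 100
DLE = 0.2095 * 100
DLE = 20.95%

20.95


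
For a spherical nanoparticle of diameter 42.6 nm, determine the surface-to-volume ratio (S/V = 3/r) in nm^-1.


Radius r = 42.6/2 = 21.3 nm
S/V = 3 / r = 3 / 21.3
S/V = 0.1408 nm^-1

0.1408


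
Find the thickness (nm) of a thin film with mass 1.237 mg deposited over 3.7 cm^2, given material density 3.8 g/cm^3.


Convert: m = 1.237 mg = 1.2370e-06 kg, A = 3.7 cm^2 = 3.7000e-04 m^2, rho = 3.8 g/cm^3 = 3800 kg/m^3
t = m / (A * rho)
t = 1.2370e-06 / (3.7000e-04 * 3800)
t = 8.7980e-07 m = 879.8 nm

879.8


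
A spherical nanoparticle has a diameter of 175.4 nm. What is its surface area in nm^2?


Radius r = 175.4/2 = 87.7 nm
Surface area SA = 4 * pi * r^2
SA = 4 * pi * (87.7)^2
SA = 96651.6 nm^2

96651.6


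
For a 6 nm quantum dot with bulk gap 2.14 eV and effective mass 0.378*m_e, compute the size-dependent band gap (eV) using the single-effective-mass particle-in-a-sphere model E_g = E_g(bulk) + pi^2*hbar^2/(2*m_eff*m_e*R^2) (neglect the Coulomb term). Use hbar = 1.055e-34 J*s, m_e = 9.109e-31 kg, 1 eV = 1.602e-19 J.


Radius R = 6/2 nm = 3e-09 m
Confinement energy dE = pi^2 * hbar^2 / (2 * m_eff * m_e * R^2)
dE = pi^2 * (1.055e-34)^2 / (2 * 0.378 * 9.109e-31 * (3e-09)^2) J, divided by 1.602e-19 J/eV
dE = 0.1106 eV
Total band gap = E_g(bulk) + dE = 2.14 + 0.1106 = 2.2506 eV

2.2506


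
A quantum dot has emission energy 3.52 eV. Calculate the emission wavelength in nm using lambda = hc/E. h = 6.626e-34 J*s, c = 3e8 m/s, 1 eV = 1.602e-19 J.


Convert energy: E = 3.52 eV = 3.52 * 1.602e-19 = 5.63904e-19 J
lambda = h*c / E = 6.626e-34 * 3e8 / 5.63904e-19
lambda = 3.52507e-07 m = 352.5 nm

352.5


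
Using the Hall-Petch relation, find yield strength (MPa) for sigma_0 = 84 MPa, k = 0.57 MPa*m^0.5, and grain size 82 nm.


d = 82 nm = 8.2e-08 m
sqrt(d) = 0.0002863564
Hall-Petch contribution = k / sqrt(d) = 0.57 / 0.0002863564 = 1990.5 MPa
sigma = sigma_0 + k/sqrt(d) = 84 + 1990.5 = 2074.5 MPa

2074.5


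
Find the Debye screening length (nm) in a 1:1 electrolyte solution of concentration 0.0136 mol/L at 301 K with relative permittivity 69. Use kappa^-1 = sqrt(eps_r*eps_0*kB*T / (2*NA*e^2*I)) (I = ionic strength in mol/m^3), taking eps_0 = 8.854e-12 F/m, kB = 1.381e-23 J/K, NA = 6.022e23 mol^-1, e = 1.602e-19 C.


Ionic strength I = 0.0136 * 1^2 * 1000 = 13.6 mol/m^3
kappa^-1 = sqrt(69 * 8.854e-12 * 1.381e-23 * 301 / (2 * 6.022e23 * (1.602e-19)^2 * 13.6))
kappa^-1 = 2.458 nm

2.458


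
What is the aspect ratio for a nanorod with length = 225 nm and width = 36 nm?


Aspect ratio AR = length / diameter
AR = 225 / 36
AR = 6.25

6.25


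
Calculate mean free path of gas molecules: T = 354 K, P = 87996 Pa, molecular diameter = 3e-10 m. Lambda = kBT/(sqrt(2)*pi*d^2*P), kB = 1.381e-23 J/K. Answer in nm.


Mean free path: lambda = kB*T / (sqrt(2) * pi * d^2 * P)
lambda = 1.381e-23 * 354 / (sqrt(2) * pi * (3e-10)^2 * 87996)
lambda = 1.3894e-07 m
lambda = 138.94 nm

138.94


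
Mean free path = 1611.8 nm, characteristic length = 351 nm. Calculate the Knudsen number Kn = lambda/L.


Knudsen number Kn = lambda / L
Kn = 1611.8 / 351
Kn = 4.592

4.592


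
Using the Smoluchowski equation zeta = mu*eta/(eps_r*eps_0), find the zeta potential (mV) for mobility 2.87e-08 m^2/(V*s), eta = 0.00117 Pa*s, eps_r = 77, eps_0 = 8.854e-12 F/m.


Smoluchowski equation: zeta = mu * eta / (eps_r * eps_0)
zeta = 2.87e-08 * 0.00117 / (77 * 8.854e-12)
zeta = 0.049254 V = 49.25 mV

49.25


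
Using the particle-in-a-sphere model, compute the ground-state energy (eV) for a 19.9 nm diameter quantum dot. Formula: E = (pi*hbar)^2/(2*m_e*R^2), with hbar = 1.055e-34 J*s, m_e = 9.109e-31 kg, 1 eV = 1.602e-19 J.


Radius R = 19.9/2 = 9.95 nm = 9.95e-09 m
E = (pi * 1.055e-34)^2 / (2 * 9.109e-31 * (9.95e-09)^2)
E(J) = 6.09057e-22
E = E(J) / 1.602e-19 = 0.0038 eV

0.0038


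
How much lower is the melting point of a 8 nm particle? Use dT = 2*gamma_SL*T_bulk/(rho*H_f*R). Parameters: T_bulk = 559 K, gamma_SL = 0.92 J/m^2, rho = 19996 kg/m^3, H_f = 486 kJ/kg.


Radius R = 8/2 = 4 nm = 4e-09 m
Convert H_f = 486 kJ/kg = 486000 J/kg
dT = 2 * gamma_SL * T_bulk / (rho * H_f * R)
dT = 2 * 0.92 * 559 / (19996 * 486000 * 4e-09)
dT = 26.5 K

26.5


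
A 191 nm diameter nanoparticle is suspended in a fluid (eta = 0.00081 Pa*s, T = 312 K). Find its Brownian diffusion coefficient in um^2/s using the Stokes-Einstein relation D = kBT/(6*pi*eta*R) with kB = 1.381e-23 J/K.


Radius R = 191/2 = 95.5 nm = 9.55e-08 m
D = kB*T / (6*pi*eta*R)
D = 1.381e-23 * 312 / (6 * pi * 0.00081 * 9.55e-08)
D = 2.95501e-12 m^2/s = 2.955 um^2/s

2.955


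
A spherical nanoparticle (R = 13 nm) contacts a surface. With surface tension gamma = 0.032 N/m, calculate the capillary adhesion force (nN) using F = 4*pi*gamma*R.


Convert radius: R = 13 nm = 1.3e-08 m
F = 4 * pi * gamma * R
F = 4 * pi * 0.032 * 1.3e-08
F = 5.22761e-09 N = 5.2276 nN

5.2276


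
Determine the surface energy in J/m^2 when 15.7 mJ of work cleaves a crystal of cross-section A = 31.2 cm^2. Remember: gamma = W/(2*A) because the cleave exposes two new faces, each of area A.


Convert: A = 31.2 cm^2 = 0.00312 m^2, W = 15.7 mJ = 0.0157 J
Cleaving exposes two faces of area A, so total new surface = 2*A and gamma = W / (2*A)
gamma = 0.0157 / (2 * 0.00312)
gamma = 2.516 J/m^2

2.516


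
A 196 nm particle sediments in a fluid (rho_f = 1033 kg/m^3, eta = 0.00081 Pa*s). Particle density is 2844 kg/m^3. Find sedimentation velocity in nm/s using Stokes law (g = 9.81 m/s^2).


Radius R = 196/2 nm = 9.8e-08 m
Density difference = 2844 - 1033 = 1811 kg/m^3
v = 2 * R^2 * (rho_p - rho_f) * g / (9 * eta)
v = 2 * (9.8e-08)^2 * 1811 * 9.81 / (9 * 0.00081)
v = 4.68104e-08 m/s = 46.8104 nm/s

46.8104


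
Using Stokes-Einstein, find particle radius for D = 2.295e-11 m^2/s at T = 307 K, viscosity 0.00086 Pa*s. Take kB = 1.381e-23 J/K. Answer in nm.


Stokes-Einstein: R = kB*T / (6*pi*eta*D)
R = 1.381e-23 * 307 / (6 * pi * 0.00086 * 2.295e-11)
R = 1.13959e-08 m = 11.4 nm

11.4


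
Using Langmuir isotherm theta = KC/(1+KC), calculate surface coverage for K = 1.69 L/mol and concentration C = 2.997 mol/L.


Langmuir isotherm: theta = K*C / (1 + K*C)
K*C = 1.69 * 2.997 = 5.06493
theta = 5.06493 / (1 + 5.06493) = 5.06493 / 6.06493
theta = 0.8351

0.8351


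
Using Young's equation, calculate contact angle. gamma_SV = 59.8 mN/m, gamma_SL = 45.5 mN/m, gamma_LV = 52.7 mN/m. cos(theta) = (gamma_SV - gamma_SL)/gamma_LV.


cos(theta) = (gamma_SV - gamma_SL) / gamma_LV
cos(theta) = (59.8 - 45.5) / 52.7
cos(theta) = 0.271347
theta = arccos(0.271347) = 74.26 degrees

74.26


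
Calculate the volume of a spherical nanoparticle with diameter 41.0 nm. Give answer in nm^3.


Radius r = 41.0/2 = 20.5 nm
Volume V = (4/3) * pi * r^3
V = (4/3) * pi * (20.5)^3
V = 36086.95 nm^3

36086.95


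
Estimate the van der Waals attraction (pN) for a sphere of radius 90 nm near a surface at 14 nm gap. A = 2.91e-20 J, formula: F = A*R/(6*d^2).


Convert to SI: R = 90 nm = 9e-08 m, d = 14 nm = 1.4e-08 m
F = A * R / (6 * d^2)
F = 2.91e-20 * 9e-08 / (6 * (1.4e-08)^2)
F = 2.22704e-12 N = 2.227 pN

2.227


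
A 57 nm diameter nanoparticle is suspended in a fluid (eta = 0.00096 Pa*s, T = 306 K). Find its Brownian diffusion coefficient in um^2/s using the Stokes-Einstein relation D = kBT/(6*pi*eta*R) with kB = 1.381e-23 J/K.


Radius R = 57/2 = 28.5 nm = 2.85e-08 m
D = kB*T / (6*pi*eta*R)
D = 1.381e-23 * 306 / (6 * pi * 0.00096 * 2.85e-08)
D = 8.19404e-12 m^2/s = 8.194 um^2/s

8.194


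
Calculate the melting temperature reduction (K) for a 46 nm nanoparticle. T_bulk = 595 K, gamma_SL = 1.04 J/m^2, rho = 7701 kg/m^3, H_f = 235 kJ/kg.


Radius R = 46/2 = 23 nm = 2.3e-08 m
Convert H_f = 235 kJ/kg = 235000 J/kg
dT = 2 * gamma_SL * T_bulk / (rho * H_f * R)
dT = 2 * 1.04 * 595 / (7701 * 235000 * 2.3e-08)
dT = 29.7 K

29.7


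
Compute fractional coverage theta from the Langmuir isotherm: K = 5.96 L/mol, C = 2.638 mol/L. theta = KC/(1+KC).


Langmuir isotherm: theta = K*C / (1 + K*C)
K*C = 5.96 * 2.638 = 15.72248
theta = 15.72248 / (1 + 15.72248) = 15.72248 / 16.72248
theta = 0.9402

0.9402


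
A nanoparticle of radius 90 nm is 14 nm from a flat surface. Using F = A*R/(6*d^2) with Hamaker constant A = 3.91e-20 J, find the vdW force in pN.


Convert to SI: R = 90 nm = 9e-08 m, d = 14 nm = 1.4e-08 m
F = A * R / (6 * d^2)
F = 3.91e-20 * 9e-08 / (6 * (1.4e-08)^2)
F = 2.99235e-12 N = 2.992 pN

2.992


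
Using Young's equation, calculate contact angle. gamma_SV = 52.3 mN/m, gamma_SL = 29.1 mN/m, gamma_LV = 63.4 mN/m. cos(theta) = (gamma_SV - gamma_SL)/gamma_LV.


cos(theta) = (gamma_SV - gamma_SL) / gamma_LV
cos(theta) = (52.3 - 29.1) / 63.4
cos(theta) = 0.365931
theta = arccos(0.365931) = 68.54 degrees

68.54


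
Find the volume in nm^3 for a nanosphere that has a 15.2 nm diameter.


Radius r = 15.2/2 = 7.6 nm
Volume V = (4/3) * pi * r^3
V = (4/3) * pi * (7.6)^3
V = 1838.78 nm^3

1838.78


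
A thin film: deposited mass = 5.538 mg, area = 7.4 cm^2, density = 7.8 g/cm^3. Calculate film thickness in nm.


Convert: m = 5.538 mg = 5.5380e-06 kg, A = 7.4 cm^2 = 7.4000e-04 m^2, rho = 7.8 g/cm^3 = 7800 kg/m^3
t = m / (A * rho)
t = 5.5380e-06 / (7.4000e-04 * 7800)
t = 9.5946e-07 m = 959.5 nm

959.5


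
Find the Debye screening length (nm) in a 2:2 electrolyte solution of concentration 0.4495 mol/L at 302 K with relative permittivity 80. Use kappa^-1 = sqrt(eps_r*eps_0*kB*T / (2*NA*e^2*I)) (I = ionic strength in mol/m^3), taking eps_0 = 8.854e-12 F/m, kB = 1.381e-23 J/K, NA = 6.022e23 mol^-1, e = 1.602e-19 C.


Ionic strength I = 0.4495 * 2^2 * 1000 = 1798 mol/m^3
kappa^-1 = sqrt(80 * 8.854e-12 * 1.381e-23 * 302 / (2 * 6.022e23 * (1.602e-19)^2 * 1798))
kappa^-1 = 0.231 nm

0.231


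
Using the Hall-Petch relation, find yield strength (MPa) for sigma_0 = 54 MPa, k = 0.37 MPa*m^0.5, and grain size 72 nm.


d = 72 nm = 7.2e-08 m
sqrt(d) = 0.0002683282
Hall-Petch contribution = k / sqrt(d) = 0.37 / 0.0002683282 = 1378.9 MPa
sigma = sigma_0 + k/sqrt(d) = 54 + 1378.9 = 1432.9 MPa

1432.9


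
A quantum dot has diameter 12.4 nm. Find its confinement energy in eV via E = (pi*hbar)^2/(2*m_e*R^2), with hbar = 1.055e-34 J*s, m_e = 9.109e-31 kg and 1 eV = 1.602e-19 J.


Radius R = 12.4/2 = 6.2 nm = 6.2e-09 m
E = (pi * 1.055e-34)^2 / (2 * 9.109e-31 * (6.2e-09)^2)
E(J) = 1.56863e-21
E = E(J) / 1.602e-19 = 0.0098 eV

0.0098


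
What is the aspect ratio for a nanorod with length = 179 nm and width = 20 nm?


Aspect ratio AR = length / diameter
AR = 179 / 20
AR = 8.95

8.95


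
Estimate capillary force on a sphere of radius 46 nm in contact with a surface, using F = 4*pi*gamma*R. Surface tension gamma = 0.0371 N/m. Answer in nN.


Convert radius: R = 46 nm = 4.6e-08 m
F = 4 * pi * gamma * R
F = 4 * pi * 0.0371 * 4.6e-08
F = 2.14458e-08 N = 21.4458 nN

21.4458


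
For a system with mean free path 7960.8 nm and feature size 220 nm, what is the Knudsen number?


Knudsen number Kn = lambda / L
Kn = 7960.8 / 220
Kn = 36.1855

36.1855


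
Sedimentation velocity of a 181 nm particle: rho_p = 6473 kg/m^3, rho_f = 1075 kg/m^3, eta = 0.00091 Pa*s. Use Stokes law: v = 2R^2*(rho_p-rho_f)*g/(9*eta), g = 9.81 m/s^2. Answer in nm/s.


Radius R = 181/2 nm = 9.05e-08 m
Density difference = 6473 - 1075 = 5398 kg/m^3
v = 2 * R^2 * (rho_p - rho_f) * g / (9 * eta)
v = 2 * (9.05e-08)^2 * 5398 * 9.81 / (9 * 0.00091)
v = 1.05912e-07 m/s = 105.912 nm/s

105.912


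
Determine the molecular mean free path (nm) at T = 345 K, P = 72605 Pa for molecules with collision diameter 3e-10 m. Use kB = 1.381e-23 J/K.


Mean free path: lambda = kB*T / (sqrt(2) * pi * d^2 * P)
lambda = 1.381e-23 * 345 / (sqrt(2) * pi * (3e-10)^2 * 72605)
lambda = 1.64111e-07 m
lambda = 164.11 nm

164.11


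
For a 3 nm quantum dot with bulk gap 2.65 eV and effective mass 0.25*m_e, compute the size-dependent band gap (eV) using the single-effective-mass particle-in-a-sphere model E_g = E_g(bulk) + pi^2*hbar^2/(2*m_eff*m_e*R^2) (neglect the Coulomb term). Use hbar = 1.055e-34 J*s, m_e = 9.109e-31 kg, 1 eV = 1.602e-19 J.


Radius R = 3/2 nm = 1.5e-09 m
Confinement energy dE = pi^2 * hbar^2 / (2 * m_eff * m_e * R^2)
dE = pi^2 * (1.055e-34)^2 / (2 * 0.25 * 9.109e-31 * (1.5e-09)^2) J, divided by 1.602e-19 J/eV
dE = 0.6691 eV
Total band gap = E_g(bulk) + dE = 2.65 + 0.6691 = 3.3191 eV

3.3191


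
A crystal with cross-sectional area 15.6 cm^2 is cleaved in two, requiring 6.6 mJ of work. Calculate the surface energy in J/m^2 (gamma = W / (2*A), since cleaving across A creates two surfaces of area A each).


Convert: A = 15.6 cm^2 = 0.00156 m^2, W = 6.6 mJ = 0.0066 J
Cleaving exposes two faces of area A, so total new surface = 2*A and gamma = W / (2*A)
gamma = 0.0066 / (2 * 0.00156)
gamma = 2.115 J/m^2

2.115


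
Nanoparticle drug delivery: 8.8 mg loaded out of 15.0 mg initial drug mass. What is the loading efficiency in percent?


Drug loading efficiency = (drug loaded / drug initial) * 100
DLE = 8.8 / 15.0 * 100
DLE = 0.5867 * 100
DLE = 58.67%

58.67


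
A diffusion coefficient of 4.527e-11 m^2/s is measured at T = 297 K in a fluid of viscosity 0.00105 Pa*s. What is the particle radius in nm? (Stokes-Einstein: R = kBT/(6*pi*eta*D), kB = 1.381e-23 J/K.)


Stokes-Einstein: R = kB*T / (6*pi*eta*D)
R = 1.381e-23 * 297 / (6 * pi * 0.00105 * 4.527e-11)
R = 4.57772e-09 m = 4.58 nm

4.58


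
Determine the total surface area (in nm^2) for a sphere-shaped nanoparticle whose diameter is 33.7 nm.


Radius r = 33.7/2 = 16.85 nm
Surface area SA = 4 * pi * r^2
SA = 4 * pi * (16.85)^2
SA = 3567.88 nm^2

3567.88


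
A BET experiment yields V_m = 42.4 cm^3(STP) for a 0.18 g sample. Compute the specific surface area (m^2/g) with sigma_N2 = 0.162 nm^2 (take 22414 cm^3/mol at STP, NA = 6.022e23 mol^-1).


Number of moles in monolayer = V_m / 22414 = 42.4 / 22414 = 0.00189167
Number of molecules = moles * NA = 0.00189167 * 6.022e23
SA = molecules * sigma / mass
SA = (42.4 / 22414) * 6.022e23 * 0.162e-18 / 0.18
SA = 1025.2 m^2/g

1025.2


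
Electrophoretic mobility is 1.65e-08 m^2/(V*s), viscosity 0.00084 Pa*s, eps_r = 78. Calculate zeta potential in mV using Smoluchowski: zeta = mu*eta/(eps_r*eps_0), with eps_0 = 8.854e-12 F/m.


Smoluchowski equation: zeta = mu * eta / (eps_r * eps_0)
zeta = 1.65e-08 * 0.00084 / (78 * 8.854e-12)
zeta = 0.020069 V = 20.07 mV

20.07


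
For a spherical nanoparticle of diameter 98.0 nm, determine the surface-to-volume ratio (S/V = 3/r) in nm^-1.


Radius r = 98.0/2 = 49 nm
S/V = 3 / r = 3 / 49
S/V = 0.0612 nm^-1

0.0612


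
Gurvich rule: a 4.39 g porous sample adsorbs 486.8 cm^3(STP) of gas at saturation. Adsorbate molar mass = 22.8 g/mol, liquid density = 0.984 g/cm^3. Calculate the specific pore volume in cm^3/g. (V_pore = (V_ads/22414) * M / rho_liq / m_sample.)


Moles adsorbed n = V_ads / 22414 = 486.8 / 22414 = 2.171857e-02 mol
Liquid volume V_liq = n * M / rho_liq = 2.171857e-02 * 22.8 / 0.984 = 0.50324 cm^3
Specific pore volume V_pore = V_liq / m_sample = 0.50324 / 4.39
V_pore = 0.1146 cm^3/g

0.1146


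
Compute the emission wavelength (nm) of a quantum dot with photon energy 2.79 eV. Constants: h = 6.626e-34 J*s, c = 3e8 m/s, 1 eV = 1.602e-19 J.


Convert energy: E = 2.79 eV = 2.79 * 1.602e-19 = 4.46958e-19 J
lambda = h*c / E = 6.626e-34 * 3e8 / 4.46958e-19
lambda = 4.4474e-07 m = 444.7 nm

444.7


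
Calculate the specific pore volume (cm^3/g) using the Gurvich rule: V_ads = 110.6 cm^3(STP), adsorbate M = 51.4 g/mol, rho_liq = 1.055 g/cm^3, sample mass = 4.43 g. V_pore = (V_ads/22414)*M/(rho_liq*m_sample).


Moles adsorbed n = V_ads / 22414 = 110.6 / 22414 = 4.934416e-03 mol
Liquid volume V_liq = n * M / rho_liq = 4.934416e-03 * 51.4 / 1.055 = 0.24041 cm^3
Specific pore volume V_pore = V_liq / m_sample = 0.24041 / 4.43
V_pore = 0.0543 cm^3/g

0.0543


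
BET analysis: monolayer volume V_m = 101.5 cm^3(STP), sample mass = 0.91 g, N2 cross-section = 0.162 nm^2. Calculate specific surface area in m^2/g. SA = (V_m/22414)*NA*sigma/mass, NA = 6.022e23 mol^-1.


Number of moles in monolayer = V_m / 22414 = 101.5 / 22414 = 0.00452842
Number of molecules = moles * NA = 0.00452842 * 6.022e23
SA = molecules * sigma / mass
SA = (101.5 / 22414) * 6.022e23 * 0.162e-18 / 0.91
SA = 485.5 m^2/g

485.5


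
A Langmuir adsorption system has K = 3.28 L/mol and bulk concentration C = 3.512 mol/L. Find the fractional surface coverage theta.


Langmuir isotherm: theta = K*C / (1 + K*C)
K*C = 3.28 * 3.512 = 11.51936
theta = 11.51936 / (1 + 11.51936) = 11.51936 / 12.51936
theta = 0.9201

0.9201


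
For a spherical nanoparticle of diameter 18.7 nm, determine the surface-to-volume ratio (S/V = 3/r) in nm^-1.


Radius r = 18.7/2 = 9.35 nm
S/V = 3 / r = 3 / 9.35
S/V = 0.3209 nm^-1

0.3209


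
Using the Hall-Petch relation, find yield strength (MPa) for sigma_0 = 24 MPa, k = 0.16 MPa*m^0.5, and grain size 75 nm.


d = 75 nm = 7.5e-08 m
sqrt(d) = 0.0002738613
Hall-Petch contribution = k / sqrt(d) = 0.16 / 0.0002738613 = 584.2 MPa
sigma = sigma_0 + k/sqrt(d) = 24 + 584.2 = 608.2 MPa

608.2


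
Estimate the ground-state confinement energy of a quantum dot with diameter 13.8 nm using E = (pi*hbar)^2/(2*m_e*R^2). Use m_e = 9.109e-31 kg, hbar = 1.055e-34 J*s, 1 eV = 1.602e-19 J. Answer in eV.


Radius R = 13.8/2 = 6.9 nm = 6.9e-09 m
E = (pi * 1.055e-34)^2 / (2 * 9.109e-31 * (6.9e-09)^2)
E(J) = 1.2665e-21
E = E(J) / 1.602e-19 = 0.0079 eV

0.0079


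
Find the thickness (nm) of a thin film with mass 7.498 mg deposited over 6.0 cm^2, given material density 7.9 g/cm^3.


Convert: m = 7.498 mg = 7.4980e-06 kg, A = 6.0 cm^2 = 6.0000e-04 m^2, rho = 7.9 g/cm^3 = 7900 kg/m^3
t = m / (A * rho)
t = 7.4980e-06 / (6.0000e-04 * 7900)
t = 1.5819e-06 m = 1581.9 nm

1581.9


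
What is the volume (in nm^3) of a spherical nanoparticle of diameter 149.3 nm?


Radius r = 149.3/2 = 74.65 nm
Volume V = (4/3) * pi * r^3
V = (4/3) * pi * (74.65)^3
V = 1742521.1 nm^3

1742521.1


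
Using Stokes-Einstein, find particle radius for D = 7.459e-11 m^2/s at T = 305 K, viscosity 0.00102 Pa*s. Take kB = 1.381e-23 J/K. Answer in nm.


Stokes-Einstein: R = kB*T / (6*pi*eta*D)
R = 1.381e-23 * 305 / (6 * pi * 0.00102 * 7.459e-11)
R = 2.93705e-09 m = 2.94 nm

2.94


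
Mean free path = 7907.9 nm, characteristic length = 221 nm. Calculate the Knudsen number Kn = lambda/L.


Knudsen number Kn = lambda / L
Kn = 7907.9 / 221
Kn = 35.7824

35.7824


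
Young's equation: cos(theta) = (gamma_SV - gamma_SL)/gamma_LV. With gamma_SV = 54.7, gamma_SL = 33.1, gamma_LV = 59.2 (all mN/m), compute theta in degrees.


cos(theta) = (gamma_SV - gamma_SL) / gamma_LV
cos(theta) = (54.7 - 33.1) / 59.2
cos(theta) = 0.364865
theta = arccos(0.364865) = 68.6 degrees

68.6


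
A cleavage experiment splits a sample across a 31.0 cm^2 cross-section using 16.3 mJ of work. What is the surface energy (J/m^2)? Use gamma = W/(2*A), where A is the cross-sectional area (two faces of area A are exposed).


Convert: A = 31.0 cm^2 = 0.0031 m^2, W = 16.3 mJ = 0.0163 J
Cleaving exposes two faces of area A, so total new surface = 2*A and gamma = W / (2*A)
gamma = 0.0163 / (2 * 0.0031)
gamma = 2.629 J/m^2

2.629


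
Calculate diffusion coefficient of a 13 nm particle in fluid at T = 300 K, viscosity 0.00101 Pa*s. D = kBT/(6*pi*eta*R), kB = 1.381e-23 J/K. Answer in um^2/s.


Radius R = 13/2 = 6.5 nm = 6.5e-09 m
D = kB*T / (6*pi*eta*R)
D = 1.381e-23 * 300 / (6 * pi * 0.00101 * 6.5e-09)
D = 3.34795e-11 m^2/s = 33.48 um^2/s

33.48


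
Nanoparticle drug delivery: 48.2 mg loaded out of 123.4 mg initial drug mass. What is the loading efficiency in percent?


Drug loading efficiency = (drug loaded / drug initial) * 100
DLE = 48.2 / 123.4 * 100
DLE = 0.3906 * 100
DLE = 39.06%

39.06


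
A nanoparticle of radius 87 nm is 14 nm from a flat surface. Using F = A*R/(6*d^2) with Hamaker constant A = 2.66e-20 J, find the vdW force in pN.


Convert to SI: R = 87 nm = 8.7e-08 m, d = 14 nm = 1.4e-08 m
F = A * R / (6 * d^2)
F = 2.66e-20 * 8.7e-08 / (6 * (1.4e-08)^2)
F = 1.96786e-12 N = 1.968 pN

1.968


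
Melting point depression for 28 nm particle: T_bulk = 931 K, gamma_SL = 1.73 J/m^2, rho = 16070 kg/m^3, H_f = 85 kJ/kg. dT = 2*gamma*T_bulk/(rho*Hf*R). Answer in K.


Radius R = 28/2 = 14 nm = 1.4e-08 m
Convert H_f = 85 kJ/kg = 85000 J/kg
dT = 2 * gamma_SL * T_bulk / (rho * H_f * R)
dT = 2 * 1.73 * 931 / (16070 * 85000 * 1.4e-08)
dT = 168.4 K

168.4


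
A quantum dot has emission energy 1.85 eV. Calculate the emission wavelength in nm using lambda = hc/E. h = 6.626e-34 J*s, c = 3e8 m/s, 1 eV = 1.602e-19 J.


Convert energy: E = 1.85 eV = 1.85 * 1.602e-19 = 2.9637e-19 J
lambda = h*c / E = 6.626e-34 * 3e8 / 2.9637e-19
lambda = 6.70716e-07 m = 670.7 nm

670.7


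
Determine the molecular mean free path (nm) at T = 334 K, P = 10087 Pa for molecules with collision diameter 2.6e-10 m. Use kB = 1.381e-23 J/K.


Mean free path: lambda = kB*T / (sqrt(2) * pi * d^2 * P)
lambda = 1.381e-23 * 334 / (sqrt(2) * pi * (2.6e-10)^2 * 10087)
lambda = 1.52253e-06 m
lambda = 1522.53 nm

1522.53


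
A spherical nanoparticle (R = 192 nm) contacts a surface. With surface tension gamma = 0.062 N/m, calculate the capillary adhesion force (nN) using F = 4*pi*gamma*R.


Convert radius: R = 192 nm = 1.92e-07 m
F = 4 * pi * gamma * R
F = 4 * pi * 0.062 * 1.92e-07
F = 1.4959e-07 N = 149.5901 nN

149.5901


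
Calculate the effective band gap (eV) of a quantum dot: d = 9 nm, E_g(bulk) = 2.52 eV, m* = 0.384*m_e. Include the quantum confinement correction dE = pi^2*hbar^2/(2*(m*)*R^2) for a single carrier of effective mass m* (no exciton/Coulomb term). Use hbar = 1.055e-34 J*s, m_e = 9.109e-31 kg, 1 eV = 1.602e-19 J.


Radius R = 9/2 nm = 4.5e-09 m
Confinement energy dE = pi^2 * hbar^2 / (2 * m_eff * m_e * R^2)
dE = pi^2 * (1.055e-34)^2 / (2 * 0.384 * 9.109e-31 * (4.5e-09)^2) J, divided by 1.602e-19 J/eV
dE = 0.0484 eV
Total band gap = E_g(bulk) + dE = 2.52 + 0.0484 = 2.5684 eV

2.5684


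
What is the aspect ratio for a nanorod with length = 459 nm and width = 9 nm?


Aspect ratio AR = length / diameter
AR = 459 / 9
AR = 51.0

51.0


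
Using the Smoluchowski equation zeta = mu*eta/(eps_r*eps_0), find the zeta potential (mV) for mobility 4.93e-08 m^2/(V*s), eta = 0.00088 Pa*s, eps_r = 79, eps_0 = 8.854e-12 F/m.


Smoluchowski equation: zeta = mu * eta / (eps_r * eps_0)
zeta = 4.93e-08 * 0.00088 / (79 * 8.854e-12)
zeta = 0.062024 V = 62.02 mV

62.02


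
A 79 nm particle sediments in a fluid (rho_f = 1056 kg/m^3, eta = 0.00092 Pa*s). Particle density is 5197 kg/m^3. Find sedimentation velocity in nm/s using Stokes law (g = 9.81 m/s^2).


Radius R = 79/2 nm = 3.95e-08 m
Density difference = 5197 - 1056 = 4141 kg/m^3
v = 2 * R^2 * (rho_p - rho_f) * g / (9 * eta)
v = 2 * (3.95e-08)^2 * 4141 * 9.81 / (9 * 0.00092)
v = 1.53097e-08 m/s = 15.3097 nm/s

15.3097


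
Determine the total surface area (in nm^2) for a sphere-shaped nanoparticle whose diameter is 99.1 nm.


Radius r = 99.1/2 = 49.55 nm
Surface area SA = 4 * pi * r^2
SA = 4 * pi * (49.55)^2
SA = 30852.98 nm^2

30852.98


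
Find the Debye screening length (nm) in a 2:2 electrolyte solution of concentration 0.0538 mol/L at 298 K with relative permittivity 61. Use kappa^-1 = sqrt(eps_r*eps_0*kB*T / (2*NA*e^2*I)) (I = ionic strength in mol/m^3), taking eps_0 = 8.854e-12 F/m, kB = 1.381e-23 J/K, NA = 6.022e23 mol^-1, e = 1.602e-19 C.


Ionic strength I = 0.0538 * 2^2 * 1000 = 215.2 mol/m^3
kappa^-1 = sqrt(61 * 8.854e-12 * 1.381e-23 * 298 / (2 * 6.022e23 * (1.602e-19)^2 * 215.2))
kappa^-1 = 0.578 nm

0.578


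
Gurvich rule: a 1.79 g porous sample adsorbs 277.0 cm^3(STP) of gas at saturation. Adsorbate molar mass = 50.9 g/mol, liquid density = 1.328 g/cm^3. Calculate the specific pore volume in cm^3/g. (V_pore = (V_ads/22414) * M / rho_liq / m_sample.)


Moles adsorbed n = V_ads / 22414 = 277.0 / 22414 = 1.235835e-02 mol
Liquid volume V_liq = n * M / rho_liq = 1.235835e-02 * 50.9 / 1.328 = 0.47367 cm^3
Specific pore volume V_pore = V_liq / m_sample = 0.47367 / 1.79
V_pore = 0.2646 cm^3/g

0.2646


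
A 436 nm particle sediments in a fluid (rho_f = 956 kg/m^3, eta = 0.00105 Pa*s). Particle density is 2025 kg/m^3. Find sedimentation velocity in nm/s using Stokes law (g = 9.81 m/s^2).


Radius R = 436/2 nm = 2.18e-07 m
Density difference = 2025 - 956 = 1069 kg/m^3
v = 2 * R^2 * (rho_p - rho_f) * g / (9 * eta)
v = 2 * (2.18e-07)^2 * 1069 * 9.81 / (9 * 0.00105)
v = 1.05477e-07 m/s = 105.477 nm/s

105.477


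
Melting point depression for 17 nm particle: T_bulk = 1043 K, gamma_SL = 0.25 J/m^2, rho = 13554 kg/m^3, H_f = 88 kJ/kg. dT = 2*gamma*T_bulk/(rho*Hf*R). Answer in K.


Radius R = 17/2 = 8.5 nm = 8.5e-09 m
Convert H_f = 88 kJ/kg = 88000 J/kg
dT = 2 * gamma_SL * T_bulk / (rho * H_f * R)
dT = 2 * 0.25 * 1043 / (13554 * 88000 * 8.5e-09)
dT = 51.4 K

51.4


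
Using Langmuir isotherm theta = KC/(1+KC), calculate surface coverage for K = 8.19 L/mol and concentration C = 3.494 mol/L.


Langmuir isotherm: theta = K*C / (1 + K*C)
K*C = 8.19 * 3.494 = 28.61586
theta = 28.61586 / (1 + 28.61586) = 28.61586 / 29.61586
theta = 0.9662

0.9662


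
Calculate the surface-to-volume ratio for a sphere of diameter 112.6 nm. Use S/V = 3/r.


Radius r = 112.6/2 = 56.3 nm
S/V = 3 / r = 3 / 56.3
S/V = 0.0533 nm^-1

0.0533


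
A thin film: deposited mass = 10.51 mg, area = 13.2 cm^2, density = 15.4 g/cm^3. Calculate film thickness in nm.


Convert: m = 10.51 mg = 1.0510e-05 kg, A = 13.2 cm^2 = 1.3200e-03 m^2, rho = 15.4 g/cm^3 = 15400 kg/m^3
t = m / (A * rho)
t = 1.0510e-05 / (1.3200e-03 * 15400)
t = 5.1702e-07 m = 517.0 nm

517.0


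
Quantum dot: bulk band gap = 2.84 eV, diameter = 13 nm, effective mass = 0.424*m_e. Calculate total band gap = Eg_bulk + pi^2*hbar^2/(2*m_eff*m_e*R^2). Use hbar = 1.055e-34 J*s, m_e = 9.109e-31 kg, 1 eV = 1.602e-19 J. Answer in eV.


Radius R = 13/2 nm = 6.5e-09 m
Confinement energy dE = pi^2 * hbar^2 / (2 * m_eff * m_e * R^2)
dE = pi^2 * (1.055e-34)^2 / (2 * 0.424 * 9.109e-31 * (6.5e-09)^2) J, divided by 1.602e-19 J/eV
dE = 0.021 eV
Total band gap = E_g(bulk) + dE = 2.84 + 0.021 = 2.861 eV

2.861


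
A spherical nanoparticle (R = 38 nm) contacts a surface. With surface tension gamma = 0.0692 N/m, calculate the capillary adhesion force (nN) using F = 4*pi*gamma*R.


Convert radius: R = 38 nm = 3.8e-08 m
F = 4 * pi * gamma * R
F = 4 * pi * 0.0692 * 3.8e-08
F = 3.30445e-08 N = 33.0445 nN

33.0445


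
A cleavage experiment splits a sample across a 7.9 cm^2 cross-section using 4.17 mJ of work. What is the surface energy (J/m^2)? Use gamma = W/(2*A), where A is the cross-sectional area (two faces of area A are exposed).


Convert: A = 7.9 cm^2 = 0.00079 m^2, W = 4.17 mJ = 0.00417 J
Cleaving exposes two faces of area A, so total new surface = 2*A and gamma = W / (2*A)
gamma = 0.00417 / (2 * 0.00079)
gamma = 2.639 J/m^2

2.639


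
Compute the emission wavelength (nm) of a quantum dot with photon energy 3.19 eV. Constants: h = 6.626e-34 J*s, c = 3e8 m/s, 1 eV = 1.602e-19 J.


Convert energy: E = 3.19 eV = 3.19 * 1.602e-19 = 5.11038e-19 J
lambda = h*c / E = 6.626e-34 * 3e8 / 5.11038e-19
lambda = 3.88973e-07 m = 389.0 nm

389.0


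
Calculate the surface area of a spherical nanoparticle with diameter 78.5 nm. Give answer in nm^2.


Radius r = 78.5/2 = 39.25 nm
Surface area SA = 4 * pi * r^2
SA = 4 * pi * (39.25)^2
SA = 19359.28 nm^2

19359.28


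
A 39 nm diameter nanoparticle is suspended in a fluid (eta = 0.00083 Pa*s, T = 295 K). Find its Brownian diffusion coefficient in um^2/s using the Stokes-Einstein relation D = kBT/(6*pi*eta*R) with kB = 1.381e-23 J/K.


Radius R = 39/2 = 19.5 nm = 1.95e-08 m
D = kB*T / (6*pi*eta*R)
D = 1.381e-23 * 295 / (6 * pi * 0.00083 * 1.95e-08)
D = 1.33537e-11 m^2/s = 13.354 um^2/s

13.354


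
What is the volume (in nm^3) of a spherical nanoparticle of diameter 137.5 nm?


Radius r = 137.5/2 = 68.75 nm
Volume V = (4/3) * pi * r^3
V = (4/3) * pi * (68.75)^3
V = 1361152.29 nm^3

1361152.29


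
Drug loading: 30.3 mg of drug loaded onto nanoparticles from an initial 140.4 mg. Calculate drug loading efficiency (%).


Drug loading efficiency = (drug loaded / drug initial) * 100
DLE = 30.3 / 140.4 * 100
DLE = 0.2158 * 100
DLE = 21.58%

21.58


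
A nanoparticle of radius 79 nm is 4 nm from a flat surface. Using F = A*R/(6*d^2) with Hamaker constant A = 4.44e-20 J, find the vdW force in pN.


Convert to SI: R = 79 nm = 7.9e-08 m, d = 4 nm = 4e-09 m
F = A * R / (6 * d^2)
F = 4.44e-20 * 7.9e-08 / (6 * (4e-09)^2)
F = 3.65375e-11 N = 36.537 pN

36.537


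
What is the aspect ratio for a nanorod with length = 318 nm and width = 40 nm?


Aspect ratio AR = length / diameter
AR = 318 / 40
AR = 7.95

7.95


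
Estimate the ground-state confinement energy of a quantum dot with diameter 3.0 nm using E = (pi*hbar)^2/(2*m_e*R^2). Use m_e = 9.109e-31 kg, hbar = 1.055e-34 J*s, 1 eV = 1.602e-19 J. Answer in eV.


Radius R = 3.0/2 = 1.5 nm = 1.5e-09 m
E = (pi * 1.055e-34)^2 / (2 * 9.109e-31 * (1.5e-09)^2)
E(J) = 2.67992e-20
E = E(J) / 1.602e-19 = 0.1673 eV

0.1673


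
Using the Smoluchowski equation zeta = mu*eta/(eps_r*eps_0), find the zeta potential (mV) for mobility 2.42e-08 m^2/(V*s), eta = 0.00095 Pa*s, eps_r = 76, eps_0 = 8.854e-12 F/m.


Smoluchowski equation: zeta = mu * eta / (eps_r * eps_0)
zeta = 2.42e-08 * 0.00095 / (76 * 8.854e-12)
zeta = 0.034165 V = 34.17 mV

34.17


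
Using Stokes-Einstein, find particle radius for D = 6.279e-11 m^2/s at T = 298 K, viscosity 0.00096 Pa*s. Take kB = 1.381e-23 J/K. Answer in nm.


Stokes-Einstein: R = kB*T / (6*pi*eta*D)
R = 1.381e-23 * 298 / (6 * pi * 0.00096 * 6.279e-11)
R = 3.62199e-09 m = 3.62 nm

3.62


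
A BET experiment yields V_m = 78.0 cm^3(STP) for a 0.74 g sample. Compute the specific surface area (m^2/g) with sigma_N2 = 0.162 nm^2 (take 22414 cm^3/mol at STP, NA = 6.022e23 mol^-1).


Number of moles in monolayer = V_m / 22414 = 78.0 / 22414 = 0.00347997
Number of molecules = moles * NA = 0.00347997 * 6.022e23
SA = molecules * sigma / mass
SA = (78.0 / 22414) * 6.022e23 * 0.162e-18 / 0.74
SA = 458.8 m^2/g

458.8


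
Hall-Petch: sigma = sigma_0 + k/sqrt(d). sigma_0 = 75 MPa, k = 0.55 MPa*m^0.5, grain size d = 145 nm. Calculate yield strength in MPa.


d = 145 nm = 1.45e-07 m
sqrt(d) = 0.0003807887
Hall-Petch contribution = k / sqrt(d) = 0.55 / 0.0003807887 = 1444.4 MPa
sigma = sigma_0 + k/sqrt(d) = 75 + 1444.4 = 1519.4 MPa

1519.4


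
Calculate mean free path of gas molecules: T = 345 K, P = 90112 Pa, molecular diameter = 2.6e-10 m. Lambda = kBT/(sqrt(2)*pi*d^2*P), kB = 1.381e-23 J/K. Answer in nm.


Mean free path: lambda = kB*T / (sqrt(2) * pi * d^2 * P)
lambda = 1.381e-23 * 345 / (sqrt(2) * pi * (2.6e-10)^2 * 90112)
lambda = 1.76043e-07 m
lambda = 176.04 nm

176.04


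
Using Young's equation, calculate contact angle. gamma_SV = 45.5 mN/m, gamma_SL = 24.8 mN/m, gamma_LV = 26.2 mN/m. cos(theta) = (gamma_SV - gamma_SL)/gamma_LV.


cos(theta) = (gamma_SV - gamma_SL) / gamma_LV
cos(theta) = (45.5 - 24.8) / 26.2
cos(theta) = 0.790076
theta = arccos(0.790076) = 37.81 degrees

37.81


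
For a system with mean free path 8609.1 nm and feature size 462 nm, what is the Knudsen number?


Knudsen number Kn = lambda / L
Kn = 8609.1 / 462
Kn = 18.6344

18.6344


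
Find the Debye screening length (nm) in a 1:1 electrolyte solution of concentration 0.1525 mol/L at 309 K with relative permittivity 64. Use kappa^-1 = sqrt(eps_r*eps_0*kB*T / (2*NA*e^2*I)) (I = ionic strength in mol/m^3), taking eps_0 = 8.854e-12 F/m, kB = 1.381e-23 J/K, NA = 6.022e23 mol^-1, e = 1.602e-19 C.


Ionic strength I = 0.1525 * 1^2 * 1000 = 152.5 mol/m^3
kappa^-1 = sqrt(64 * 8.854e-12 * 1.381e-23 * 309 / (2 * 6.022e23 * (1.602e-19)^2 * 152.5))
kappa^-1 = 0.716 nm

0.716


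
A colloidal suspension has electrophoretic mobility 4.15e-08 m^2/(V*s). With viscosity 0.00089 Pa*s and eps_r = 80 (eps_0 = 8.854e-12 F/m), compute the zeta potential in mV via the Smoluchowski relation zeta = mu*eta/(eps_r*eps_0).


Smoluchowski equation: zeta = mu * eta / (eps_r * eps_0)
zeta = 4.15e-08 * 0.00089 / (80 * 8.854e-12)
zeta = 0.052145 V = 52.14 mV

52.14


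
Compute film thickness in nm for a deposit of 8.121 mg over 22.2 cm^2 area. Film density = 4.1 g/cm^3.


Convert: m = 8.121 mg = 8.1210e-06 kg, A = 22.2 cm^2 = 2.2200e-03 m^2, rho = 4.1 g/cm^3 = 4100 kg/m^3
t = m / (A * rho)
t = 8.1210e-06 / (2.2200e-03 * 4100)
t = 8.9222e-07 m = 892.2 nm

892.2


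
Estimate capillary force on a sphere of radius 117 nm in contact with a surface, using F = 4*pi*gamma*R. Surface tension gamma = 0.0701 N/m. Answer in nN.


Convert radius: R = 117 nm = 1.17e-07 m
F = 4 * pi * gamma * R
F = 4 * pi * 0.0701 * 1.17e-07
F = 1.03066e-07 N = 103.0656 nN

103.0656


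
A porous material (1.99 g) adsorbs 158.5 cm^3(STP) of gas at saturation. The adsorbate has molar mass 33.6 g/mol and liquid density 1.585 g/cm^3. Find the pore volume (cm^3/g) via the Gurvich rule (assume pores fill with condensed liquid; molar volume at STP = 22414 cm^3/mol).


Moles adsorbed n = V_ads / 22414 = 158.5 / 22414 = 7.071473e-03 mol
Liquid volume V_liq = n * M / rho_liq = 7.071473e-03 * 33.6 / 1.585 = 0.14991 cm^3
Specific pore volume V_pore = V_liq / m_sample = 0.14991 / 1.99
V_pore = 0.0753 cm^3/g

0.0753


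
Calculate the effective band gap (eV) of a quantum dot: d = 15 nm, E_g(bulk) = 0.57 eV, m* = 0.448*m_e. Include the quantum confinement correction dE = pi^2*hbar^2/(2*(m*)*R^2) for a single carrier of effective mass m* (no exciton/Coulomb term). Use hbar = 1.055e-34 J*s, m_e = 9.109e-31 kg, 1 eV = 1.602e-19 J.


Radius R = 15/2 nm = 7.5e-09 m
Confinement energy dE = pi^2 * hbar^2 / (2 * m_eff * m_e * R^2)
dE = pi^2 * (1.055e-34)^2 / (2 * 0.448 * 9.109e-31 * (7.5e-09)^2) J, divided by 1.602e-19 J/eV
dE = 0.0149 eV
Total band gap = E_g(bulk) + dE = 0.57 + 0.0149 = 0.5849 eV

0.5849


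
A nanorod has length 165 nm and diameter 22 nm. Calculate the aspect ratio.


Aspect ratio AR = length / diameter
AR = 165 / 22
AR = 7.5

7.5


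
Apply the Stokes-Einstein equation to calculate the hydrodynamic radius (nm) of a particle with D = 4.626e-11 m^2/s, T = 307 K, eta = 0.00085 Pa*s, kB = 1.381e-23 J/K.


Stokes-Einstein: R = kB*T / (6*pi*eta*D)
R = 1.381e-23 * 307 / (6 * pi * 0.00085 * 4.626e-11)
R = 5.72014e-09 m = 5.72 nm

5.72


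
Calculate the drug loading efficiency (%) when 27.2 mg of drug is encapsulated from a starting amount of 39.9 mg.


Drug loading efficiency = (drug loaded / drug initial) * 100
DLE = 27.2 / 39.9 * 100
DLE = 0.6817 * 100
DLE = 68.17%

68.17


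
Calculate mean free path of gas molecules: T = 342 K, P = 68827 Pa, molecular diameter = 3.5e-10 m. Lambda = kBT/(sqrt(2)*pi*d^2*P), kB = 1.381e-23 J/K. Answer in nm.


Mean free path: lambda = kB*T / (sqrt(2) * pi * d^2 * P)
lambda = 1.381e-23 * 342 / (sqrt(2) * pi * (3.5e-10)^2 * 68827)
lambda = 1.26084e-07 m
lambda = 126.08 nm

126.08


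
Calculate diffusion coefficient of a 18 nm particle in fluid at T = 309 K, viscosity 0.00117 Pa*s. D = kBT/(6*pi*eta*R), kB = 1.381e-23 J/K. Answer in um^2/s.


Radius R = 18/2 = 9 nm = 9e-09 m
D = kB*T / (6*pi*eta*R)
D = 1.381e-23 * 309 / (6 * pi * 0.00117 * 9e-09)
D = 2.14992e-11 m^2/s = 21.499 um^2/s

21.499


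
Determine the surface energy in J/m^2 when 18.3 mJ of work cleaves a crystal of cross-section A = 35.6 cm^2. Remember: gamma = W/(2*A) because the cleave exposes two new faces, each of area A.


Convert: A = 35.6 cm^2 = 0.00356 m^2, W = 18.3 mJ = 0.0183 J
Cleaving exposes two faces of area A, so total new surface = 2*A and gamma = W / (2*A)
gamma = 0.0183 / (2 * 0.00356)
gamma = 2.57 J/m^2

2.57


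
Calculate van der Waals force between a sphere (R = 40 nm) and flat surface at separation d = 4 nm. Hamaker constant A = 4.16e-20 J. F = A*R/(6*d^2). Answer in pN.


Convert to SI: R = 40 nm = 4e-08 m, d = 4 nm = 4e-09 m
F = A * R / (6 * d^2)
F = 4.16e-20 * 4e-08 / (6 * (4e-09)^2)
F = 1.73333e-11 N = 17.333 pN

17.333


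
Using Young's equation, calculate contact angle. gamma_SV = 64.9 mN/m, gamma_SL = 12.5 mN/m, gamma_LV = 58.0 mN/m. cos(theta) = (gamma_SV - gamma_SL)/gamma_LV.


cos(theta) = (gamma_SV - gamma_SL) / gamma_LV
cos(theta) = (64.9 - 12.5) / 58.0
cos(theta) = 0.903448
theta = arccos(0.903448) = 25.38 degrees

25.38


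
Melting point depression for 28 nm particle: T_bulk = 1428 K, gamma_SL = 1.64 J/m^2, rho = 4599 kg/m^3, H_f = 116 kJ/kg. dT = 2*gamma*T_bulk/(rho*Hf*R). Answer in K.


Radius R = 28/2 = 14 nm = 1.4e-08 m
Convert H_f = 116 kJ/kg = 116000 J/kg
dT = 2 * gamma_SL * T_bulk / (rho * H_f * R)
dT = 2 * 1.64 * 1428 / (4599 * 116000 * 1.4e-08)
dT = 627.1 K

627.1


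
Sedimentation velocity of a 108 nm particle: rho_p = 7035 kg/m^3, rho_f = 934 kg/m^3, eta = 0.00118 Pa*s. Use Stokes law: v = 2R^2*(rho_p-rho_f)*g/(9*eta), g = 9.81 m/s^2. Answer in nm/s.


Radius R = 108/2 nm = 5.4e-08 m
Density difference = 7035 - 934 = 6101 kg/m^3
v = 2 * R^2 * (rho_p - rho_f) * g / (9 * eta)
v = 2 * (5.4e-08)^2 * 6101 * 9.81 / (9 * 0.00118)
v = 3.28672e-08 m/s = 32.8672 nm/s

32.8672


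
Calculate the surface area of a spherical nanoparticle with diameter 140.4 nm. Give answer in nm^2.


Radius r = 140.4/2 = 70.2 nm
Surface area SA = 4 * pi * r^2
SA = 4 * pi * (70.2)^2
SA = 61927.58 nm^2

61927.58


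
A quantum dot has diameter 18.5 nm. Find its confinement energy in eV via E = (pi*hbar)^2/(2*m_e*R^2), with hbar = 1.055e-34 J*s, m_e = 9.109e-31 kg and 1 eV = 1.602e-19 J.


Radius R = 18.5/2 = 9.25 nm = 9.25e-09 m
E = (pi * 1.055e-34)^2 / (2 * 9.109e-31 * (9.25e-09)^2)
E(J) = 7.04726e-22
E = E(J) / 1.602e-19 = 0.0044 eV

0.0044


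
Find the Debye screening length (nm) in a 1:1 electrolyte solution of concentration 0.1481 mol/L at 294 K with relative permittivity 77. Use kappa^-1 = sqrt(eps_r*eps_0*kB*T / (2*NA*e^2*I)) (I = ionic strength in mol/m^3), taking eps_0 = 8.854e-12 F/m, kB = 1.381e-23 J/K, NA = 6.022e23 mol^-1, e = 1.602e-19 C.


Ionic strength I = 0.1481 * 1^2 * 1000 = 148.1 mol/m^3
kappa^-1 = sqrt(77 * 8.854e-12 * 1.381e-23 * 294 / (2 * 6.022e23 * (1.602e-19)^2 * 148.1))
kappa^-1 = 0.778 nm

0.778


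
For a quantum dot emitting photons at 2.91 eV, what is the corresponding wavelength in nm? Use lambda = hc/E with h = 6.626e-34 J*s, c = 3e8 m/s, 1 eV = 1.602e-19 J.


Convert energy: E = 2.91 eV = 2.91 * 1.602e-19 = 4.66182e-19 J
lambda = h*c / E = 6.626e-34 * 3e8 / 4.66182e-19
lambda = 4.264e-07 m = 426.4 nm

426.4
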